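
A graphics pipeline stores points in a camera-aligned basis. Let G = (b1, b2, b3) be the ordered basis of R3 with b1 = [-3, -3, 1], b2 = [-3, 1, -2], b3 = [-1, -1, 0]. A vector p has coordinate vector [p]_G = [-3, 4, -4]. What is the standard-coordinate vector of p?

The coordinates say p = -3b1 + 4b2 - 4b3; adding the scaled basis vectors gives [1, 17, -11].

[1, 17, -11]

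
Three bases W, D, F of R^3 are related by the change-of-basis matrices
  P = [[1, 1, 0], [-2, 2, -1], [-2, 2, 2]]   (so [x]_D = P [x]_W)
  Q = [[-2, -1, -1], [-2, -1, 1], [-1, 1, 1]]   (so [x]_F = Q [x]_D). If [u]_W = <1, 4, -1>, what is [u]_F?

First [u]_D = P [u]_W = <5, 7, 4>.
Then [u]_F = Q [u]_D = <-21, -13, 6>.

<-21, -13, 6>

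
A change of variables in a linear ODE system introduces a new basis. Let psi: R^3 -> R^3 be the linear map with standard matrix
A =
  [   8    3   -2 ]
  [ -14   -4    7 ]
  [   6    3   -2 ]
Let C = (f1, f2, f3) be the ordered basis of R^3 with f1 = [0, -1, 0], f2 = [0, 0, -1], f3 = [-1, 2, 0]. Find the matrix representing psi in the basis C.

[[2, 3, -2], [3, -2, 0], [3, -2, 2]]

The j-th column of [psi]_C is [psi(fj)]_C.
psi(f1) = A f1 = [-3, 4, -3] = 2f1 + 3f2 + 3f3, so column 1 is [2, 3, 3].
Repeating for f2, f3 and assembling the columns gives [[2, 3, -2], [3, -2, 0], [3, -2, 2]].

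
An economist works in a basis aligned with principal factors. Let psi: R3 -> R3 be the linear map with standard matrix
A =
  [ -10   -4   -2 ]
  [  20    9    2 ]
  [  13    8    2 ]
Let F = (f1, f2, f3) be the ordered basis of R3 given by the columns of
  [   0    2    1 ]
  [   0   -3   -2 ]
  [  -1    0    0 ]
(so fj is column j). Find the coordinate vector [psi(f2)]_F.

Column 2 of [psi]_F is the F-coordinate vector of psi(f2).
In standard coordinates psi(f2) = A f2 = (-8, 13, 2).
Converting to F: (-8, 13, 2) = -2f1 - 3f2 - 2f3, so the coordinate vector is (-2, -3, -2).

(-2, -3, -2)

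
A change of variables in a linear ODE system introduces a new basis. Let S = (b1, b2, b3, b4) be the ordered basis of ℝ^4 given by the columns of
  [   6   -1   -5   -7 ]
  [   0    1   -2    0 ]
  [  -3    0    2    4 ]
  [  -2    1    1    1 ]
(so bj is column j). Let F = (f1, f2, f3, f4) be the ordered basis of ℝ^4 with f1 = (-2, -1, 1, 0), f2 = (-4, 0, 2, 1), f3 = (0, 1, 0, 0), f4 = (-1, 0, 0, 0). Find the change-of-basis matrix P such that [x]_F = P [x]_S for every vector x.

[[1, -2, 0, 2], [-2, 1, 1, 1], [1, -1, -2, 2], [0, 1, 1, -1]]

Take x = bj: its S-coordinates are the j-th standard unit vector, so P e_j — column j of P — equals [bj]_F.
b1 = f1 - 2f2 + f3 + 0·f4, giving column 1 = (1, -2, 1, 0); repeating for each j gives P = [[1, -2, 0, 2], [-2, 1, 1, 1], [1, -1, -2, 2], [0, 1, 1, -1]].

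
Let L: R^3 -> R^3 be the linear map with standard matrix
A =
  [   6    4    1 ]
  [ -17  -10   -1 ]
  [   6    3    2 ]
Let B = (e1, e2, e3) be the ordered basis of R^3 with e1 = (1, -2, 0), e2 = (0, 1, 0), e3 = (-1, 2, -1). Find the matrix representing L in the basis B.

[[-2, 1, 3], [-1, -2, 0], [0, -3, 2]]

The j-th column of [L]_B is [L(ej)]_B.
L(e1) = A e1 = (-2, 3, 0) = -2e1 - e2 + 0·e3, so column 1 is (-2, -1, 0).
Repeating for e2, e3 and assembling the columns gives [[-2, 1, 3], [-1, -2, 0], [0, -3, 2]].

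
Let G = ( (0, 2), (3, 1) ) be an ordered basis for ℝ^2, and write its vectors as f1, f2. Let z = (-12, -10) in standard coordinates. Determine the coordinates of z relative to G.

[z]_G is the unique c with M c = z, where M has columns f1, f2.
System: 0c_1 + 3c_2 = -12, 2c_1 + c_2 = -10; solving gives c_1 = -3, c_2 = -4.
Check: -3f1 - 4f2 = (-12, -10).

(-3, -4)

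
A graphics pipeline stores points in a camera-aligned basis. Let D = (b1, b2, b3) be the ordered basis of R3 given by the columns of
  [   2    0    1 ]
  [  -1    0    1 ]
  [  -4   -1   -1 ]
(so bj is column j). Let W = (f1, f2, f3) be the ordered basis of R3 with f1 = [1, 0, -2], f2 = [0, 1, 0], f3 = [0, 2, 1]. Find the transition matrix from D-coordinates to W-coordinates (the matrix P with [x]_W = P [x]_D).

[[2, 0, 1], [-1, 2, -1], [0, -1, 1]]

Let M have columns bj and N have columns fj. Then for every x, N [x]_W = x = M [x]_D, so P = N^(-1) M.
Since det N = 1, N^(-1) has integer entries; multiplying gives P = [[2, 0, 1], [-1, 2, -1], [0, -1, 1]].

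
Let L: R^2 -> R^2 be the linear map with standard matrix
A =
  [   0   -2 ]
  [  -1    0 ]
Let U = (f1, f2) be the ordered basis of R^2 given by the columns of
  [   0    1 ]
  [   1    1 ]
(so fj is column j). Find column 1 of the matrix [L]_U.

(2, -2)

Compute L(f1) = A f1 = (-2, 0) in standard coordinates.
Then write this in U-coordinates: solve for y in y_1 f1 + y_2 f2 = (-2, 0).
This gives y = (2, -2), which is column 1 of [L]_U.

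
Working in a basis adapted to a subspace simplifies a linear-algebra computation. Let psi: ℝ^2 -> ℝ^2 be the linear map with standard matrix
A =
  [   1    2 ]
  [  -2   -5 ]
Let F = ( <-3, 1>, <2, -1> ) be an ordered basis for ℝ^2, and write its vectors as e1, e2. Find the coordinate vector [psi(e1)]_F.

Column 1 of [psi]_F is the F-coordinate vector of psi(e1).
In standard coordinates psi(e1) = A e1 = <-1, 1>.
Converting to F: <-1, 1> = -e1 - 2e2, so the coordinate vector is <-1, -2>.

<-1, -2>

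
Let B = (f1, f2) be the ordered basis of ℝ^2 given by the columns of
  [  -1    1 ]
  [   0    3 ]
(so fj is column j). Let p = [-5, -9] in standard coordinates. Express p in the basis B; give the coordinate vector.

We seek scalars with c_1 f1 + c_2 f2 = p; equivalently solve M c = p where the columns of M are f1, f2.
System: -c_1 + c_2 = -5, 0c_1 + 3c_2 = -9; solving gives c_1 = 2, c_2 = -3.
Check: 2f1 - 3f2 = [-5, -9].

[2, -3]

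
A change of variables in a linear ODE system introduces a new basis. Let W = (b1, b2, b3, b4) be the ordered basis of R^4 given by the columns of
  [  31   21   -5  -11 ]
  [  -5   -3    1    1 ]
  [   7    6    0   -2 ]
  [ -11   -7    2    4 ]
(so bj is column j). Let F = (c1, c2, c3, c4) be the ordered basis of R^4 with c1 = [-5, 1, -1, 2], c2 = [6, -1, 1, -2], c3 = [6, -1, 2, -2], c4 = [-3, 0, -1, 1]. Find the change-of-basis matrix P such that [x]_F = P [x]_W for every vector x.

Column j of P is [bj]_F, since P maps W-coordinates to F-coordinates.
Expressing b1 in F: b1 = -2c1 + 2c2 + c3 - c4, so column 1 of P is [-2, 2, 1, -1].
Doing the same for each bj gives P = [[-2, 0, 1, 1], [2, 1, -1, -1], [1, 2, 1, 1], [-1, -1, 0, 2]].

[[-2, 0, 1, 1], [2, 1, -1, -1], [1, 2, 1, 1], [-1, -1, 0, 2]]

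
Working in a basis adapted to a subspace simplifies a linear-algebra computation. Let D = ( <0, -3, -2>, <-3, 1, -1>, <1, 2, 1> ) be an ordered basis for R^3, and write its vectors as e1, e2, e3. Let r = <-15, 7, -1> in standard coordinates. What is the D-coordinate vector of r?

<-3, 4, -3>

We seek scalars with c_1 e1 + ... + c_3 e3 = r; equivalently solve M c = r where the columns of M are e1, ..., e3.
Gaussian elimination on [M | r] yields c = (-3, 4, -3).
Check: -3e1 + 4e2 - 3e3 = <-15, 7, -1>.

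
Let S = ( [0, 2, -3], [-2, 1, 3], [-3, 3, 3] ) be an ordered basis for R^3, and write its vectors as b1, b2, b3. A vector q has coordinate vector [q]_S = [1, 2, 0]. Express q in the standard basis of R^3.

q = M [q]_S, where M has columns b1, ..., b3.
Carrying out the matrix-vector product, q = [-4, 4, 3].

[-4, 4, 3]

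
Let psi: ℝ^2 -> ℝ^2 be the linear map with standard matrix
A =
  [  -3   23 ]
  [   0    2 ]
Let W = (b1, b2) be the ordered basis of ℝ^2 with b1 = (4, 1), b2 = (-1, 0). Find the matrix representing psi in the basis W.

[[2, 0], [-3, -3]]

Let P have columns b1, b2. Then [psi]_W = P^(-1) A P.
Here det P = 1, so P^(-1) is integer; computing A P first and then P^(-1)(A P) gives [[2, 0], [-3, -3]].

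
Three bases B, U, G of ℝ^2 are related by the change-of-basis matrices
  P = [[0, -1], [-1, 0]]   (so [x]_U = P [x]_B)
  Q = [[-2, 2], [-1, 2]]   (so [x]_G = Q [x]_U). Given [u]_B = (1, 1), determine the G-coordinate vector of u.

Composing the changes, [u]_G = Q P [u]_B.
Q P = [[-2, 2], [-2, 1]]; applying this to (1, 1) gives (0, -1).

(0, -1)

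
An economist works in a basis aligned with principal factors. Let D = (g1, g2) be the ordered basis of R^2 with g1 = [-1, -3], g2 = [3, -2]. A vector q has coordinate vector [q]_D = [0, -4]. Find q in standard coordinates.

The coordinates say q = 0·g1 - 4g2; adding the scaled basis vectors gives [-12, 8].

[-12, 8]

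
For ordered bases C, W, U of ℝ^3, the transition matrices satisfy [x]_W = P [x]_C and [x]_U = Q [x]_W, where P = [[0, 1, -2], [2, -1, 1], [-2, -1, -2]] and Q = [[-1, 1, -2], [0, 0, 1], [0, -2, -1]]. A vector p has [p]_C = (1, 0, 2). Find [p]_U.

Apply P to get W-coordinates (-4, 4, -6), then Q to get U-coordinates.
The result is [p]_U = (20, -6, -2).

(20, -6, -2)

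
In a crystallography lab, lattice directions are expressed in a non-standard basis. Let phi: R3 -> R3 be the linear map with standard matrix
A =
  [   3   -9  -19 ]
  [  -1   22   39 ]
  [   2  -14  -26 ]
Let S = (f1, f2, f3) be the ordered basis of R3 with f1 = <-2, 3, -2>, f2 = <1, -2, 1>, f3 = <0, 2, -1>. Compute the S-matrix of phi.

[[-2, -2, -1], [1, -2, -1], [-1, -2, 3]]

Let P have columns f1, ..., f3. Then [phi]_S = P^(-1) A P.
Here det P = -1, so P^(-1) is integer; computing A P first and then P^(-1)(A P) gives [[-2, -2, -1], [1, -2, -1], [-1, -2, 3]].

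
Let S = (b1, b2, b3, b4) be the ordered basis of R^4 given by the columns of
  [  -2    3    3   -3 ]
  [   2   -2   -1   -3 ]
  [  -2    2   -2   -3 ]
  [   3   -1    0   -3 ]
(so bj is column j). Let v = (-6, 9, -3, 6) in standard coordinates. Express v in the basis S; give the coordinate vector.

(0, -3, 0, -1)

Write v = c_1 b1 + ... + c_4 b4 and solve for the c_i.
Row-reducing the augmented matrix [M | v] gives c = (0, -3, 0, -1).
Check: 0·b1 - 3b2 + 0·b3 - b4 = (-6, 9, -3, 6).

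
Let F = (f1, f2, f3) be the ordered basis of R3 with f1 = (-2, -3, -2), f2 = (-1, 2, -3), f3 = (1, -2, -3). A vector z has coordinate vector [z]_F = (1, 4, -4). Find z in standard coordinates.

(-10, 13, -2)

z = M [z]_F, where M has columns f1, ..., f3.
Carrying out the matrix-vector product, z = (-10, 13, -2).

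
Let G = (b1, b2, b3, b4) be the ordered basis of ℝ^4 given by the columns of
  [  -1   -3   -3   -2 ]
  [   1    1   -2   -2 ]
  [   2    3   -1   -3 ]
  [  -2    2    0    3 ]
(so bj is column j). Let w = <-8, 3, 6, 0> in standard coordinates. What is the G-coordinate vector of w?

[w]_G is the unique c with M c = w, where M has columns b1, ..., b4.
Row-reducing the augmented matrix [M | w] gives c = (4, 1, -1, 2).
Check: 4b1 + b2 - b3 + 2b4 = <-8, 3, 6, 0>.

<4, 1, -1, 2>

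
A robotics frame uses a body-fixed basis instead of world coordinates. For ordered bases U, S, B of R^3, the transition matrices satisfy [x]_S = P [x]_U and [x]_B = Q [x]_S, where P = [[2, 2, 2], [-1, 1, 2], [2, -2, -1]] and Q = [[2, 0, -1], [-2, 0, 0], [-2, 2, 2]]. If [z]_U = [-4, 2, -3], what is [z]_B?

[-11, 20, 2]

Composing the changes, [z]_B = Q P [z]_U.
Q P = [[2, 6, 5], [-4, -4, -4], [-2, -6, -2]]; applying this to [-4, 2, -3] gives [-11, 20, 2].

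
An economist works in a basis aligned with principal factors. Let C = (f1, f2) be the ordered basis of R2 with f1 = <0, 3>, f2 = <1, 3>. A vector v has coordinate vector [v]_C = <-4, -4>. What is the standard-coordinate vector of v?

<-4, -24>

v = M [v]_C, where M has columns f1, f2.
Carrying out the matrix-vector product, v = <-4, -24>.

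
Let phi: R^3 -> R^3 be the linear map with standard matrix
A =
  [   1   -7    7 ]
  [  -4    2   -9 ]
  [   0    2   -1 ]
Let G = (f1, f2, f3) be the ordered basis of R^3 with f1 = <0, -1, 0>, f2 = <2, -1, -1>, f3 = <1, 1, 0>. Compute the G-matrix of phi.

Let P have columns f1, ..., f3. Then [phi]_G = P^(-1) A P.
Here det P = 1, so P^(-1) is integer; computing A P first and then P^(-1)(A P) gives [[3, 0, 2], [2, 1, -2], [3, 0, -2]].

[[3, 0, 2], [2, 1, -2], [3, 0, -2]]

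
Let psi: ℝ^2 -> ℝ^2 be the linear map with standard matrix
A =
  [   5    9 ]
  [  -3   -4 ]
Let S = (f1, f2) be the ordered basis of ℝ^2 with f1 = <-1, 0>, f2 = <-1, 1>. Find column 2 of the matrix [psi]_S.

<-3, -1>

Compute psi(f2) = A f2 = <4, -1> in standard coordinates.
Then write this in S-coordinates: solve for y in y_1 f1 + y_2 f2 = <4, -1>.
This gives y = <-3, -1>, which is column 2 of [psi]_S.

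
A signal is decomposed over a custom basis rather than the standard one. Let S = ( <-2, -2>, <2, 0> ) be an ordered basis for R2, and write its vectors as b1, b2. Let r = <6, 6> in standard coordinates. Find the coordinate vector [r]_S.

<-3, 0>

[r]_S is the unique c with M c = r, where M has columns b1, b2.
System: -2c_1 + 2c_2 = 6, -2c_1 + 0c_2 = 6; solving gives c_1 = -3, c_2 = 0.
Check: -3b1 + 0·b2 = <6, 6>.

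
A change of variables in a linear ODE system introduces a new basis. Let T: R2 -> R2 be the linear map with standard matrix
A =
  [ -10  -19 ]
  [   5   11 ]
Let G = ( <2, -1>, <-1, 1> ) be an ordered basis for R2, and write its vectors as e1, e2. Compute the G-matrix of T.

[[-2, -3], [-3, 3]]

With P the matrix whose columns are e1, e2, [T]_G = P^(-1) A P.
Column by column: T(e1) = A e1 = <-1, -1>; its G-coordinates <-2, -3> give column 1.
Continuing for each basis vector yields [T]_G = [[-2, -3], [-3, 3]].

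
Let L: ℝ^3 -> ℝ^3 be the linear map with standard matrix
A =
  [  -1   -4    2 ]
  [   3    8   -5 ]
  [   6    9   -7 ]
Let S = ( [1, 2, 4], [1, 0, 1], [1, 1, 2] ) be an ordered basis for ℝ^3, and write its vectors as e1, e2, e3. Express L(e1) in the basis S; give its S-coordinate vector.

[-2, -2, 3]

Compute L(e1) = A e1 = [-1, -1, -4] in standard coordinates.
Then write this in S-coordinates: solve for y in y_1 e1 + ... + y_3 e3 = [-1, -1, -4].
This gives y = [-2, -2, 3], which is column 1 of [L]_S.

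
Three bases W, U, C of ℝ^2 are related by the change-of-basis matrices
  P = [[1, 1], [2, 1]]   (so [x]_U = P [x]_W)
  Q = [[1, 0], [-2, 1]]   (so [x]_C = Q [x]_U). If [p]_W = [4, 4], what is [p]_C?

[8, -4]

Composing the changes, [p]_C = Q P [p]_W.
Q P = [[1, 1], [0, -1]]; applying this to [4, 4] gives [8, -4].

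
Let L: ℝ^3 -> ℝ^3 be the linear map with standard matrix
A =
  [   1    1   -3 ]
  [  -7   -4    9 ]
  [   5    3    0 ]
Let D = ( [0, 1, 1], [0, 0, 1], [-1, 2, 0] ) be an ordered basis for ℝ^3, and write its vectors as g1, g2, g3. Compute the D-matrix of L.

The j-th column of [L]_D is [L(gj)]_D.
L(g1) = A g1 = [-2, 5, 3] = g1 + 2g2 + 2g3, so column 1 is [1, 2, 2].
Repeating for g2, g3 and assembling the columns gives [[1, 3, 1], [2, -3, 0], [2, 3, -1]].

[[1, 3, 1], [2, -3, 0], [2, 3, -1]]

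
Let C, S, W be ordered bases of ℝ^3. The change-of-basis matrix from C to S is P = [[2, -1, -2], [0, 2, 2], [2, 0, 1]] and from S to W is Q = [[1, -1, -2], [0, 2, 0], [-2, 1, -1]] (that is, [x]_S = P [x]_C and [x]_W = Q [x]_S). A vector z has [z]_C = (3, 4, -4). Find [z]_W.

(6, 0, -22)

Apply P to get S-coordinates (10, 0, 2), then Q to get W-coordinates.
The result is [z]_W = (6, 0, -22).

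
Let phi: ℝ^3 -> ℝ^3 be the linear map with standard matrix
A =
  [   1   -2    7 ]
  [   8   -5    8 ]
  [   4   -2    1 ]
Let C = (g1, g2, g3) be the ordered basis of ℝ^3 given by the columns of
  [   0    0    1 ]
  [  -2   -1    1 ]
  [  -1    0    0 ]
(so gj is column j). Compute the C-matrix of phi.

[[-3, -2, -2], [1, 1, 0], [-3, 2, -1]]

Let P have columns g1, ..., g3. Then [phi]_C = P^(-1) A P.
Here det P = -1, so P^(-1) is integer; computing A P first and then P^(-1)(A P) gives [[-3, -2, -2], [1, 1, 0], [-3, 2, -1]].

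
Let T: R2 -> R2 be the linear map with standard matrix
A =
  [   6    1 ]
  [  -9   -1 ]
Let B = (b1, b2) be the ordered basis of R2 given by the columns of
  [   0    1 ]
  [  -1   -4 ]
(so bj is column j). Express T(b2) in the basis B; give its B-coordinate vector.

Column 2 of [T]_B is the B-coordinate vector of T(b2).
In standard coordinates T(b2) = A b2 = <2, -5>.
Converting to B: <2, -5> = -3b1 + 2b2, so the coordinate vector is <-3, 2>.

<-3, 2>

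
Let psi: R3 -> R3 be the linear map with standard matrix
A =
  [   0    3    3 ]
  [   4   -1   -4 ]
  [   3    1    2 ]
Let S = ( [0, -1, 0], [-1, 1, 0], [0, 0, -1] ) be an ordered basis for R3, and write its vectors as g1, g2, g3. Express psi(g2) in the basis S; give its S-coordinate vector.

Compute psi(g2) = A g2 = [3, -5, -2] in standard coordinates.
Then write this in S-coordinates: solve for y in y_1 g1 + ... + y_3 g3 = [3, -5, -2].
This gives y = [2, -3, 2], which is column 2 of [psi]_S.

[2, -3, 2]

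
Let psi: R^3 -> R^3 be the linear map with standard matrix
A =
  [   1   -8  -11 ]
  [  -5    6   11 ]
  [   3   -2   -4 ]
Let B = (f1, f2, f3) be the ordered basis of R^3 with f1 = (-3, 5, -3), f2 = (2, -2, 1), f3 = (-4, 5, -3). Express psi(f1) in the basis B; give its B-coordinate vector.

Column 1 of [psi]_B is the B-coordinate vector of psi(f1).
In standard coordinates psi(f1) = A f1 = (-10, 12, -7).
Converting to B: (-10, 12, -7) = 0·f1 - f2 + 2f3, so the coordinate vector is (0, -1, 2).

(0, -1, 2)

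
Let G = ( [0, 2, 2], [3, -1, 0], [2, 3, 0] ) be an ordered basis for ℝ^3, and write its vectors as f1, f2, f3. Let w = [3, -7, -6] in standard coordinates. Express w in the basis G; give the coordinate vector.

We seek scalars with c_1 f1 + ... + c_3 f3 = w; equivalently solve M c = w where the columns of M are f1, ..., f3.
Row-reducing the augmented matrix [M | w] gives c = (-3, 1, 0).
Check: -3f1 + f2 + 0·f3 = [3, -7, -6].

[-3, 1, 0]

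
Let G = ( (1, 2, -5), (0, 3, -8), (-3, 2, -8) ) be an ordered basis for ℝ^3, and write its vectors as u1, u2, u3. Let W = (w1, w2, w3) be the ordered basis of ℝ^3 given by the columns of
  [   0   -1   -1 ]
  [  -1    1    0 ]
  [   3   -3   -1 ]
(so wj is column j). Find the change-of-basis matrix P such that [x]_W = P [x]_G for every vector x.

[[-2, -2, -1], [0, 1, 1], [-1, -1, 2]]

Column j of P is [uj]_W, since P maps G-coordinates to W-coordinates.
Expressing u1 in W: u1 = -2w1 + 0·w2 - w3, so column 1 of P is (-2, 0, -1).
Doing the same for each uj gives P = [[-2, -2, -1], [0, 1, 1], [-1, -1, 2]].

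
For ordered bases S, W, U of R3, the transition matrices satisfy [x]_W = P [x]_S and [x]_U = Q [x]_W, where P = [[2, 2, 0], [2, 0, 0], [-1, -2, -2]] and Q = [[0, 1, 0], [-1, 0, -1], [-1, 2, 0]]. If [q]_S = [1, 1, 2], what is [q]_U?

Apply P to get W-coordinates [4, 2, -7], then Q to get U-coordinates.
The result is [q]_U = [2, 3, 0].

[2, 3, 0]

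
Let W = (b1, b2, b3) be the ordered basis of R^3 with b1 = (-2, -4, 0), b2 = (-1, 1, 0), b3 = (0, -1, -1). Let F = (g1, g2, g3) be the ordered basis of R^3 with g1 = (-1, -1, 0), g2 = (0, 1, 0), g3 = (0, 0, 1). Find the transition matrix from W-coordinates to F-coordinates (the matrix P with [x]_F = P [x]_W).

Column j of P is [bj]_F, since P maps W-coordinates to F-coordinates.
Expressing b1 in F: b1 = 2g1 - 2g2 + 0·g3, so column 1 of P is (2, -2, 0).
Doing the same for each bj gives P = [[2, 1, 0], [-2, 2, -1], [0, 0, -1]].

[[2, 1, 0], [-2, 2, -1], [0, 0, -1]]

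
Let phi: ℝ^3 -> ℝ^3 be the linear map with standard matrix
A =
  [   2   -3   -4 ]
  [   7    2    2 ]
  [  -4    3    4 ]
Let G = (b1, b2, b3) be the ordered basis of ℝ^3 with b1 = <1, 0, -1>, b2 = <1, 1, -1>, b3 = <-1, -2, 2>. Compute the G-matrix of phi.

[[3, -2, 1], [1, 3, -3], [-2, -2, 2]]

Let P have columns b1, ..., b3. Then [phi]_G = P^(-1) A P.
Here det P = 1, so P^(-1) is integer; computing A P first and then P^(-1)(A P) gives [[3, -2, 1], [1, 3, -3], [-2, -2, 2]].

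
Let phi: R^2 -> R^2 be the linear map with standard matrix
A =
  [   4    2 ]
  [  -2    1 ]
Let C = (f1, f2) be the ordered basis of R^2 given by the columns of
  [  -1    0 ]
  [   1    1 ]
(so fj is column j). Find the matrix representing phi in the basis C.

With P the matrix whose columns are f1, f2, [phi]_C = P^(-1) A P.
Column by column: phi(f1) = A f1 = <-2, 3>; its C-coordinates <2, 1> give column 1.
Continuing for each basis vector yields [phi]_C = [[2, -2], [1, 3]].

[[2, -2], [1, 3]]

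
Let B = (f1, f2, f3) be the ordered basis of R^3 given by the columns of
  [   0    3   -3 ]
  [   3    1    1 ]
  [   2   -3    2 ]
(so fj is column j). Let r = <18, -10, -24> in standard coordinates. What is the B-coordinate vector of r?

We seek scalars with c_1 f1 + ... + c_3 f3 = r; equivalently solve M c = r where the columns of M are f1, ..., f3.
Solving this 3x3 system gives c = (-4, 4, -2).
Check: -4f1 + 4f2 - 2f3 = <18, -10, -24>.

<-4, 4, -2>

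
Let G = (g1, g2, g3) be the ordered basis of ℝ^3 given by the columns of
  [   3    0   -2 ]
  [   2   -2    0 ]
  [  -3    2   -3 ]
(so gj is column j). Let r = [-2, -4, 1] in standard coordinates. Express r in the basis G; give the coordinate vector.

[0, 2, 1]

We seek scalars with c_1 g1 + ... + c_3 g3 = r; equivalently solve M c = r where the columns of M are g1, ..., g3.
Gaussian elimination on [M | r] yields c = (0, 2, 1).
Check: 0·g1 + 2g2 + g3 = [-2, -4, 1].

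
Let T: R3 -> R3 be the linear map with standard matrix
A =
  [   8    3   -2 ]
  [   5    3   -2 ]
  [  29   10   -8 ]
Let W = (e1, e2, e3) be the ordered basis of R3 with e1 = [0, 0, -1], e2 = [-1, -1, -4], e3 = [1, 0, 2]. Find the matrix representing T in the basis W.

[[0, 1, -3], [-2, 0, -1], [0, -3, 3]]

The j-th column of [T]_W is [T(ej)]_W.
T(e1) = A e1 = [2, 2, 8] = 0·e1 - 2e2 + 0·e3, so column 1 is [0, -2, 0].
Repeating for e2, e3 and assembling the columns gives [[0, 1, -3], [-2, 0, -1], [0, -3, 3]].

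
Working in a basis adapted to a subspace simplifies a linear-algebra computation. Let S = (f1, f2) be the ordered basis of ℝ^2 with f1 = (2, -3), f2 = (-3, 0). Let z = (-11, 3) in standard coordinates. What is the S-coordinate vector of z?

[z]_S is the unique c with M c = z, where M has columns f1, f2.
System: 2c_1 - 3c_2 = -11, -3c_1 + 0c_2 = 3; solving gives c_1 = -1, c_2 = 3.
Check: -f1 + 3f2 = (-11, 3).

(-1, 3)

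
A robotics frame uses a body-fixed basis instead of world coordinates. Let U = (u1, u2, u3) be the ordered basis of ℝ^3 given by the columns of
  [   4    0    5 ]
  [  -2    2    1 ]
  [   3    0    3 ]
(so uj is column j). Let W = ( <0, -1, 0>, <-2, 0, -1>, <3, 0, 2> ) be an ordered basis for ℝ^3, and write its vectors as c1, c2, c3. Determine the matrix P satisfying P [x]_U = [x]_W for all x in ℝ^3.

[[2, -2, -1], [1, 0, -1], [2, 0, 1]]

Let M have columns uj and N have columns cj. Then for every x, N [x]_W = x = M [x]_U, so P = N^(-1) M.
Since det N = -1, N^(-1) has integer entries; multiplying gives P = [[2, -2, -1], [1, 0, -1], [2, 0, 1]].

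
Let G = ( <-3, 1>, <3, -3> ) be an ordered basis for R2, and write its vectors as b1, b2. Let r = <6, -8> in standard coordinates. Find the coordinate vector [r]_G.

We seek scalars with c_1 b1 + c_2 b2 = r; equivalently solve M c = r where the columns of M are b1, b2.
System: -3c_1 + 3c_2 = 6, c_1 - 3c_2 = -8; solving gives c_1 = 1, c_2 = 3.
Check: b1 + 3b2 = <6, -8>.

<1, 3>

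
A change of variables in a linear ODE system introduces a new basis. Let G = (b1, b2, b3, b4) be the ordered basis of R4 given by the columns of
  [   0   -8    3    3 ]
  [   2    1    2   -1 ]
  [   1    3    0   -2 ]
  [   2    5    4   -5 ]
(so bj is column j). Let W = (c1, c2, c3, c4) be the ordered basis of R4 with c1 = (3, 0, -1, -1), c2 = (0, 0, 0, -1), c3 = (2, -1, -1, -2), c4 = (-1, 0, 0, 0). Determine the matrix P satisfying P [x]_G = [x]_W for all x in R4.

[[1, -2, 2, 1], [1, -1, -2, 2], [-2, -1, -2, 1], [-1, 0, -1, 2]]

Take x = bj: its G-coordinates are the j-th standard unit vector, so P e_j — column j of P — equals [bj]_W.
b1 = c1 + c2 - 2c3 - c4, giving column 1 = (1, 1, -2, -1); repeating for each j gives P = [[1, -2, 2, 1], [1, -1, -2, 2], [-2, -1, -2, 1], [-1, 0, -1, 2]].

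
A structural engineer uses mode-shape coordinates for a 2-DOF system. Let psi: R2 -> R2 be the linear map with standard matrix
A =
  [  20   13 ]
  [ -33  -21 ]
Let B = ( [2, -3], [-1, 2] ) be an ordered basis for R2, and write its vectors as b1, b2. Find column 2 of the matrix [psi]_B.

[3, 0]

Column 2 of [psi]_B is the B-coordinate vector of psi(b2).
In standard coordinates psi(b2) = A b2 = [6, -9].
Converting to B: [6, -9] = 3b1 + 0·b2, so the coordinate vector is [3, 0].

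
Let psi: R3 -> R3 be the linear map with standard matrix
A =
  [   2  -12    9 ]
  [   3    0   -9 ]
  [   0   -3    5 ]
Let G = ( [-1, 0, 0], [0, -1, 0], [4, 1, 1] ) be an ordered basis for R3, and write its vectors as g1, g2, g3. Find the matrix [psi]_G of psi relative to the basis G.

[[2, 0, 3], [3, 3, -1], [0, 3, 2]]

The j-th column of [psi]_G is [psi(gj)]_G.
psi(g1) = A g1 = [-2, -3, 0] = 2g1 + 3g2 + 0·g3, so column 1 is [2, 3, 0].
Repeating for g2, g3 and assembling the columns gives [[2, 0, 3], [3, 3, -1], [0, 3, 2]].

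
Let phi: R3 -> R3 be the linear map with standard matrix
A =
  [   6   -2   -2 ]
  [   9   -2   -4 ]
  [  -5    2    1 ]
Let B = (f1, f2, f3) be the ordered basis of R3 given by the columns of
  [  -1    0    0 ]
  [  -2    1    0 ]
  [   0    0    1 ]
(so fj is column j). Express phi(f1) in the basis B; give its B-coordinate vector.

(2, -1, 1)

Column 1 of [phi]_B is the B-coordinate vector of phi(f1).
In standard coordinates phi(f1) = A f1 = (-2, -5, 1).
Converting to B: (-2, -5, 1) = 2f1 - f2 + f3, so the coordinate vector is (2, -1, 1).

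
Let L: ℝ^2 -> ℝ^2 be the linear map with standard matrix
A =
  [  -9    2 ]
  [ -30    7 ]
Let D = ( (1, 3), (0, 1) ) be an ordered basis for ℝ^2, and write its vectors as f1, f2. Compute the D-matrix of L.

The j-th column of [L]_D is [L(fj)]_D.
L(f1) = A f1 = (-3, -9) = -3f1 + 0·f2, so column 1 is (-3, 0).
Repeating for f2 and assembling the columns gives [[-3, 2], [0, 1]].

[[-3, 2], [0, 1]]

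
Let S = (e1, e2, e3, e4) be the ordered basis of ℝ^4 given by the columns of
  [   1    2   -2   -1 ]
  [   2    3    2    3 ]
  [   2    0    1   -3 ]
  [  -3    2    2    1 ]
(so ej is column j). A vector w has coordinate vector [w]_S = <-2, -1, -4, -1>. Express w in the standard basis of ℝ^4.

By definition w = -2e1 - e2 - 4e3 - e4.
Summing componentwise gives <5, -18, -5, -5>.

<5, -18, -5, -5>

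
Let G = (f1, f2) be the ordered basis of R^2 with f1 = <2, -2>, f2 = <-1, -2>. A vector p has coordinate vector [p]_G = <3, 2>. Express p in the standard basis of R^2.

<4, -10>

p = M [p]_G, where M has columns f1, f2.
Carrying out the matrix-vector product, p = <4, -10>.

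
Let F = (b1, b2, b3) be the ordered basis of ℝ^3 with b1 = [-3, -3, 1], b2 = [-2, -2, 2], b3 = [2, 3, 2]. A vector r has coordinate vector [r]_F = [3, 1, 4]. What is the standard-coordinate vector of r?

[-3, 1, 13]

r = M [r]_F, where M has columns b1, ..., b3.
Carrying out the matrix-vector product, r = [-3, 1, 13].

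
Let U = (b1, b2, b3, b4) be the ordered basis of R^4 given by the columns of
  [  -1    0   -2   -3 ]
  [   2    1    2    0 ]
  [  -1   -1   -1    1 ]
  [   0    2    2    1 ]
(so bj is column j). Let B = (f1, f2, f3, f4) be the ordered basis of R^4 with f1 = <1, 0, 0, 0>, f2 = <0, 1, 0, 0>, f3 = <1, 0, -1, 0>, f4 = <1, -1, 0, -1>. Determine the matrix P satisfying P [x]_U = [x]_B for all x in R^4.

[[-2, 1, -1, -1], [2, -1, 0, -1], [1, 1, 1, -1], [0, -2, -2, -1]]

Column j of P is [bj]_B, since P maps U-coordinates to B-coordinates.
Expressing b1 in B: b1 = -2f1 + 2f2 + f3 + 0·f4, so column 1 of P is <-2, 2, 1, 0>.
Doing the same for each bj gives P = [[-2, 1, -1, -1], [2, -1, 0, -1], [1, 1, 1, -1], [0, -2, -2, -1]].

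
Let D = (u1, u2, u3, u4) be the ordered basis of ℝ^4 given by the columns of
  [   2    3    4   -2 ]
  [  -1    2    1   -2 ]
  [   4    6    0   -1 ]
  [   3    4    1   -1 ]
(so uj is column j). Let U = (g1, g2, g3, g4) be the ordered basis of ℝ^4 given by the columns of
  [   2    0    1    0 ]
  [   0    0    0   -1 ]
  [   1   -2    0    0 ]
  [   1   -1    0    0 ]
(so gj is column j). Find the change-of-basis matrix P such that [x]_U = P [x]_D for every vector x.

Let M have columns uj and N have columns gj. Then for every x, N [x]_U = x = M [x]_D, so P = N^(-1) M.
Since det N = -1, N^(-1) has integer entries; multiplying gives P = [[2, 2, 2, -1], [-1, -2, 1, 0], [-2, -1, 0, 0], [1, -2, -1, 2]].

[[2, 2, 2, -1], [-1, -2, 1, 0], [-2, -1, 0, 0], [1, -2, -1, 2]]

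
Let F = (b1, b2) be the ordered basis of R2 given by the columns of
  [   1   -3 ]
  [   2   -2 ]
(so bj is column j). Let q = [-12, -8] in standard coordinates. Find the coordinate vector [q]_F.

We seek scalars with c_1 b1 + c_2 b2 = q; equivalently solve M c = q where the columns of M are b1, b2.
System: c_1 - 3c_2 = -12, 2c_1 - 2c_2 = -8; solving gives c_1 = 0, c_2 = 4.
Check: 0·b1 + 4b2 = [-12, -8].

[0, 4]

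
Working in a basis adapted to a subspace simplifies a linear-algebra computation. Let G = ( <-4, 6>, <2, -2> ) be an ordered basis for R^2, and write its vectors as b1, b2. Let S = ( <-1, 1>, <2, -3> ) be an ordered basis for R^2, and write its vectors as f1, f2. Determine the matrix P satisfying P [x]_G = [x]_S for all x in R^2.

Let M have columns bj and N have columns fj. Then for every x, N [x]_S = x = M [x]_G, so P = N^(-1) M.
Since det N = 1, N^(-1) has integer entries; multiplying gives P = [[0, -2], [-2, 0]].

[[0, -2], [-2, 0]]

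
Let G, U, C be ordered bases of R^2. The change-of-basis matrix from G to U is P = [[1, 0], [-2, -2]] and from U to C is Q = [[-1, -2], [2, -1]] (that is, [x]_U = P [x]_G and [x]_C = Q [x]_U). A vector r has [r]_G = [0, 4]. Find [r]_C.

Composing the changes, [r]_C = Q P [r]_G.
Q P = [[3, 4], [4, 2]]; applying this to [0, 4] gives [16, 8].

[16, 8]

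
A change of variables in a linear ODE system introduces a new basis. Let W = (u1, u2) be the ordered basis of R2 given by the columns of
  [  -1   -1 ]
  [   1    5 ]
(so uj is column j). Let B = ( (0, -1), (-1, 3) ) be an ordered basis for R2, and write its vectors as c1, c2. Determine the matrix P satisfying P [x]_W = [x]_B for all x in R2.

[[2, -2], [1, 1]]

Take x = uj: its W-coordinates are the j-th standard unit vector, so P e_j — column j of P — equals [uj]_B.
u1 = 2c1 + c2, giving column 1 = (2, 1); repeating for each j gives P = [[2, -2], [1, 1]].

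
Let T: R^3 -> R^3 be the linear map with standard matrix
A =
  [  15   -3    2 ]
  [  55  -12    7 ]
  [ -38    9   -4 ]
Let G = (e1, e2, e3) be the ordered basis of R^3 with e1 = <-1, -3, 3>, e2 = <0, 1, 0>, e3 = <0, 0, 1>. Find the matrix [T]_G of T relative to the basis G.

[[0, 3, -2], [2, -3, 1], [-1, 0, 2]]

The j-th column of [T]_G is [T(ej)]_G.
T(e1) = A e1 = <0, 2, -1> = 0·e1 + 2e2 - e3, so column 1 is <0, 2, -1>.
Repeating for e2, e3 and assembling the columns gives [[0, 3, -2], [2, -3, 1], [-1, 0, 2]].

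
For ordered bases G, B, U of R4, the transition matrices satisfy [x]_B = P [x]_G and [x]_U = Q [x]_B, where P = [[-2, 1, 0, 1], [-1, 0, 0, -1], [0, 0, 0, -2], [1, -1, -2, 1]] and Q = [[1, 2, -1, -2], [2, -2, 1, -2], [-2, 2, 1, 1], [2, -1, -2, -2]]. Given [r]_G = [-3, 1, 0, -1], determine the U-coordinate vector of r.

Apply P to get B-coordinates [6, 4, 2, -5], then Q to get U-coordinates.
The result is [r]_U = [22, 16, -7, 14].

[22, 16, -7, 14]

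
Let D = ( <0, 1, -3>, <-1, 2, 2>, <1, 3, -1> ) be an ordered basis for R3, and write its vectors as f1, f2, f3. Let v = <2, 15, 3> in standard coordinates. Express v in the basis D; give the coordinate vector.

[v]_D is the unique c with M c = v, where M has columns f1, ..., f3.
Gaussian elimination on [M | v] yields c = (-1, 2, 4).
Check: -f1 + 2f2 + 4f3 = <2, 15, 3>.

<-1, 2, 4>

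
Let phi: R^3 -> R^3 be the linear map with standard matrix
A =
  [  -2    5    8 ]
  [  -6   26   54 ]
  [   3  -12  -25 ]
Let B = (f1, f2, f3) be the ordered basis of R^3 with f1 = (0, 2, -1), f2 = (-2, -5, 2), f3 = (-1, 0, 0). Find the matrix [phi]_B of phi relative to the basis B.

[[-1, 0, 3], [0, 2, 0], [-2, 1, -2]]

Let P have columns f1, ..., f3. Then [phi]_B = P^(-1) A P.
Here det P = 1, so P^(-1) is integer; computing A P first and then P^(-1)(A P) gives [[-1, 0, 3], [0, 2, 0], [-2, 1, -2]].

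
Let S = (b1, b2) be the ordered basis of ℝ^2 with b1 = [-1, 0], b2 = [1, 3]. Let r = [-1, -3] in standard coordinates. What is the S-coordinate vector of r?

Write r = c_1 b1 + c_2 b2 and solve for the c_i.
System: -c_1 + c_2 = -1, 0c_1 + 3c_2 = -3; solving gives c_1 = 0, c_2 = -1.
Check: 0·b1 - b2 = [-1, -3].

[0, -1]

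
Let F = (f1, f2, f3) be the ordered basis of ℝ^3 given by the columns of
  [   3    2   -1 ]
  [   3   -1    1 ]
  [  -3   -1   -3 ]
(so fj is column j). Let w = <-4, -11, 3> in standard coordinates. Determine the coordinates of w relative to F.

Write w = c_1 f1 + ... + c_3 f3 and solve for the c_i.
Solving this 3x3 system gives c = (-3, 3, 1).
Check: -3f1 + 3f2 + f3 = <-4, -11, 3>.

<-3, 3, 1>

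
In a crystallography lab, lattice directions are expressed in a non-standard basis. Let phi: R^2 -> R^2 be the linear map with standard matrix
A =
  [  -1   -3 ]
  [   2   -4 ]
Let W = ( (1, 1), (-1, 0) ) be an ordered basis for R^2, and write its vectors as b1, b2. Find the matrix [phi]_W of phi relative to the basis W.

[[-2, -2], [2, -3]]

Let P have columns b1, b2. Then [phi]_W = P^(-1) A P.
Here det P = 1, so P^(-1) is integer; computing A P first and then P^(-1)(A P) gives [[-2, -2], [2, -3]].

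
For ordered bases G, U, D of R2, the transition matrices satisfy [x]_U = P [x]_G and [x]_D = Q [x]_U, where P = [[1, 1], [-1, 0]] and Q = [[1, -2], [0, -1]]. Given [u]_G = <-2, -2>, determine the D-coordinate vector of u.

First [u]_U = P [u]_G = <-4, 2>.
Then [u]_D = Q [u]_U = <-8, -2>.

<-8, -2>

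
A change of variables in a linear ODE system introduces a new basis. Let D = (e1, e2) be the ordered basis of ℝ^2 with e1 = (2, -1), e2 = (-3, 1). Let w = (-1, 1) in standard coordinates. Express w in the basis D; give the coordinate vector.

[w]_D is the unique c with M c = w, where M has columns e1, e2.
System: 2c_1 - 3c_2 = -1, -c_1 + c_2 = 1; solving gives c_1 = -2, c_2 = -1.
Check: -2e1 - e2 = (-1, 1).

(-2, -1)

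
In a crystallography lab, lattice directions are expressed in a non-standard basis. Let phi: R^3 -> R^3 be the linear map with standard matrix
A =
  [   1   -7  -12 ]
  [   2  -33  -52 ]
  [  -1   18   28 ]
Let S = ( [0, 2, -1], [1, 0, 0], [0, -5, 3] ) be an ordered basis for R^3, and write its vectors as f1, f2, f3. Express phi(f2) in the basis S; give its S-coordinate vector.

[1, 1, 0]

Column 2 of [phi]_S is the S-coordinate vector of phi(f2).
In standard coordinates phi(f2) = A f2 = [1, 2, -1].
Converting to S: [1, 2, -1] = f1 + f2 + 0·f3, so the coordinate vector is [1, 1, 0].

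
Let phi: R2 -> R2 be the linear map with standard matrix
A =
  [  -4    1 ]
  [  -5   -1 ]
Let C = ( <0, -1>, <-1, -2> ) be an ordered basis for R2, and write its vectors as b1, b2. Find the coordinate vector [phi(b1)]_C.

Column 1 of [phi]_C is the C-coordinate vector of phi(b1).
In standard coordinates phi(b1) = A b1 = <-1, 1>.
Converting to C: <-1, 1> = -3b1 + b2, so the coordinate vector is <-3, 1>.

<-3, 1>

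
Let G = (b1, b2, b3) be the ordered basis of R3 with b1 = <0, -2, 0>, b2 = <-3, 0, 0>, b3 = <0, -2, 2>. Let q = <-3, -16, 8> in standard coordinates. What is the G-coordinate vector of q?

We seek scalars with c_1 b1 + ... + c_3 b3 = q; equivalently solve M c = q where the columns of M are b1, ..., b3.
Row-reducing the augmented matrix [M | q] gives c = (4, 1, 4).
Check: 4b1 + b2 + 4b3 = <-3, -16, 8>.

<4, 1, 4>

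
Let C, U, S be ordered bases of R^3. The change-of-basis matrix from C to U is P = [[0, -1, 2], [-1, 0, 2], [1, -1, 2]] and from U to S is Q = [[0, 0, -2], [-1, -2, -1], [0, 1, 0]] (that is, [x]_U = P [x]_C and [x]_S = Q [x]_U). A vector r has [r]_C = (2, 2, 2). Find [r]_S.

Composing the changes, [r]_S = Q P [r]_C.
Q P = [[-2, 2, -4], [1, 2, -8], [-1, 0, 2]]; applying this to (2, 2, 2) gives (-8, -10, 2).

(-8, -10, 2)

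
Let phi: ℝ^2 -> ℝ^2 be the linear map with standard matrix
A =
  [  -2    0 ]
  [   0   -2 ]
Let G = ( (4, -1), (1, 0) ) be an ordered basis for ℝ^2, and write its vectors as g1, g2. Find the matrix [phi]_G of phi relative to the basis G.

[[-2, 0], [0, -2]]

The j-th column of [phi]_G is [phi(gj)]_G.
phi(g1) = A g1 = (-8, 2) = -2g1 + 0·g2, so column 1 is (-2, 0).
Repeating for g2 and assembling the columns gives [[-2, 0], [0, -2]].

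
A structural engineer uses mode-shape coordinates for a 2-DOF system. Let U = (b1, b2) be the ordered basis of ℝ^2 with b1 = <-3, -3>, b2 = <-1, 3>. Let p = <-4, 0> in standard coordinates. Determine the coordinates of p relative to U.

<1, 1>

Write p = c_1 b1 + c_2 b2 and solve for the c_i.
System: -3c_1 - c_2 = -4, -3c_1 + 3c_2 = 0; solving gives c_1 = 1, c_2 = 1.
Check: b1 + b2 = <-4, 0>.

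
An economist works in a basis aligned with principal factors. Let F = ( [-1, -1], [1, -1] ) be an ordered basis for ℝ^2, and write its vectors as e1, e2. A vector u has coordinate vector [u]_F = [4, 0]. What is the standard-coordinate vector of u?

[-4, -4]

The coordinates say u = 4e1 + 0·e2; adding the scaled basis vectors gives [-4, -4].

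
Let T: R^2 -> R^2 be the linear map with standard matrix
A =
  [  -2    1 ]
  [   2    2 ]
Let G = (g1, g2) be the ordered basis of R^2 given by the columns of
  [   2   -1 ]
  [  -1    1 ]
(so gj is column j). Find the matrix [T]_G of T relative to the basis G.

[[-3, 3], [-1, 3]]

The j-th column of [T]_G is [T(gj)]_G.
T(g1) = A g1 = (-5, 2) = -3g1 - g2, so column 1 is (-3, -1).
Repeating for g2 and assembling the columns gives [[-3, 3], [-1, 3]].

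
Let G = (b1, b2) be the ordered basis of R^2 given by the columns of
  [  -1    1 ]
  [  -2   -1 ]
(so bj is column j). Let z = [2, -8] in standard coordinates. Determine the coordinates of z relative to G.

[2, 4]

We seek scalars with c_1 b1 + c_2 b2 = z; equivalently solve M c = z where the columns of M are b1, b2.
System: -c_1 + c_2 = 2, -2c_1 - c_2 = -8; solving gives c_1 = 2, c_2 = 4.
Check: 2b1 + 4b2 = [2, -8].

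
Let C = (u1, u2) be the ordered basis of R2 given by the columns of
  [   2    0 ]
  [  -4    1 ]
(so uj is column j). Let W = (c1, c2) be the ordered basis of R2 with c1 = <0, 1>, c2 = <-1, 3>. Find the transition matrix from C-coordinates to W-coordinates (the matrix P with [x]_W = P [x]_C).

Take x = uj: its C-coordinates are the j-th standard unit vector, so P e_j — column j of P — equals [uj]_W.
u1 = 2c1 - 2c2, giving column 1 = <2, -2>; repeating for each j gives P = [[2, 1], [-2, 0]].

[[2, 1], [-2, 0]]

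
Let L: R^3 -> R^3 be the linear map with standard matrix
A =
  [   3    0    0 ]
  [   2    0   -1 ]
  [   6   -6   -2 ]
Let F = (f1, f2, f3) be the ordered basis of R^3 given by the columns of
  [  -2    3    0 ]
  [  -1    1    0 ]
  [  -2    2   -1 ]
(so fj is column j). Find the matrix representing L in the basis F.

Let P have columns f1, ..., f3. Then [L]_F = P^(-1) A P.
Here det P = -1, so P^(-1) is integer; computing A P first and then P^(-1)(A P) gives [[0, -3, -3], [-2, 1, -2], [-2, 0, 0]].

[[0, -3, -3], [-2, 1, -2], [-2, 0, 0]]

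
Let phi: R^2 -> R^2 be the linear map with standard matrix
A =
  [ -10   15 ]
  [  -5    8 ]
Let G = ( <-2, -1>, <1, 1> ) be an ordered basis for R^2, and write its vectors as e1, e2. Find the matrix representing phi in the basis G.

[[-3, -2], [-1, 1]]

Let P have columns e1, e2. Then [phi]_G = P^(-1) A P.
Here det P = -1, so P^(-1) is integer; computing A P first and then P^(-1)(A P) gives [[-3, -2], [-1, 1]].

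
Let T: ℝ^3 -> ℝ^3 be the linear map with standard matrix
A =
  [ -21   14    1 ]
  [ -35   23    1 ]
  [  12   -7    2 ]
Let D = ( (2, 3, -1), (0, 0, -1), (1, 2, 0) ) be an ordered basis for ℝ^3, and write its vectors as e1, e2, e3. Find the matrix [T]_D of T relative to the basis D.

[[0, -1, 3], [-1, 3, -1], [-1, 1, 1]]

With P the matrix whose columns are e1, ..., e3, [T]_D = P^(-1) A P.
Column by column: T(e1) = A e1 = (-1, -2, 1); its D-coordinates (0, -1, -1) give column 1.
Continuing for each basis vector yields [T]_D = [[0, -1, 3], [-1, 3, -1], [-1, 1, 1]].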